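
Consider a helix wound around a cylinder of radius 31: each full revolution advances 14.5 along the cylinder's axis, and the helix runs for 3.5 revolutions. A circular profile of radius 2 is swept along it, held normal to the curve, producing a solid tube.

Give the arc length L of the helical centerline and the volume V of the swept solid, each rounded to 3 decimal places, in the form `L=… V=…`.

2πR = 2π·31 = 194.778745
per-turn = √(194.778745² + 14.5²) = √(37938.7593 + 210.25) = √38149.0093 = 195.317714
L = 3.5 × 195.317714 = 683.611998
V = π·2² × L = 12.566371 × 683.611998 = 8590.521726

L=683.612 V=8590.522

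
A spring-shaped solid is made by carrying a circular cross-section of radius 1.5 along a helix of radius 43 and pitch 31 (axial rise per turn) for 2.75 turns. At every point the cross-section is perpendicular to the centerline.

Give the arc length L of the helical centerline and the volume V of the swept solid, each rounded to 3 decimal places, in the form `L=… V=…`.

L=747.861 V=5286.321

2πR = 2π·43 = 270.176968
per-turn = √(270.176968² + 31²) = √(72995.5942 + 961) = √73956.5942 = 271.949617
L = 2.75 × 271.949617 = 747.861447
V = π·1.5² × L = 7.068583 × 747.861447 = 5286.321059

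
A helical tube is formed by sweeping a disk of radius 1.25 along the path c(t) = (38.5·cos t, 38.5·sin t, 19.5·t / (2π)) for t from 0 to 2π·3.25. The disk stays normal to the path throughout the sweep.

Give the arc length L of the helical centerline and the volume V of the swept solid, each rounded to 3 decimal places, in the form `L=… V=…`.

2πR = 2π·38.5 = 241.902634
per-turn = √(241.902634² + 19.5²) = √(58516.8845 + 380.25) = √58897.1345 = 242.687318
L = 3.25 × 242.687318 = 788.733785
V = π·1.25² × L = 4.908739 × 788.733785 = 3871.687912

L=788.734 V=3871.688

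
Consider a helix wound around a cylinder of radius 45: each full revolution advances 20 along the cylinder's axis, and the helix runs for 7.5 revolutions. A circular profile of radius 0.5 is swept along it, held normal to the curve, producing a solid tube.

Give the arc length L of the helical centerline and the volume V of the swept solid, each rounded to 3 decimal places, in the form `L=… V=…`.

2πR = 2π·45 = 282.743339
per-turn = √(282.743339² + 20²) = √(79943.7956 + 400) = √80343.7956 = 283.449812
L = 7.5 × 283.449812 = 2125.873586
V = π·0.5² × L = 0.785398 × 2125.873586 = 1669.657210

L=2125.874 V=1669.657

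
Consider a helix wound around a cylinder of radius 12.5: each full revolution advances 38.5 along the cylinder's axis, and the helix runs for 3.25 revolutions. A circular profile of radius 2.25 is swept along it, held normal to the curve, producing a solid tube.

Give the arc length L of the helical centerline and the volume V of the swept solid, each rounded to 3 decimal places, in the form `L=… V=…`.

L=284.273 V=4521.165

2πR = 2π·12.5 = 78.539816
per-turn = √(78.539816² + 38.5²) = √(6168.5028 + 1482.25) = √7650.7528 = 87.468582
L = 3.25 × 87.468582 = 284.272890
V = π·2.25² × L = 15.904313 × 284.272890 = 4521.164964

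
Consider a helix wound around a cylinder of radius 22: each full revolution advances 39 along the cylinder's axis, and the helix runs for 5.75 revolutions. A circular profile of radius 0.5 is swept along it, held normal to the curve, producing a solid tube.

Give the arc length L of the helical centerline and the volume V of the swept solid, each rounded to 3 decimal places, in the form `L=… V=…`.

L=825.852 V=648.623

2πR = 2π·22 = 138.230077
per-turn = √(138.230077² + 39²) = √(19107.5541 + 1521) = √20628.5541 = 143.626439
L = 5.75 × 143.626439 = 825.852027
V = π·0.5² × L = 0.785398 × 825.852027 = 648.622665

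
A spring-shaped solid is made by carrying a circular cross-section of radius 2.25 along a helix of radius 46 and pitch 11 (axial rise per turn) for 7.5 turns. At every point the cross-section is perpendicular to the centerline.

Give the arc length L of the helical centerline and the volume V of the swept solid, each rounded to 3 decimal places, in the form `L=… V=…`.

2πR = 2π·46 = 289.026524
per-turn = √(289.026524² + 11²) = √(83536.3317 + 121) = √83657.3317 = 289.235772
L = 7.5 × 289.235772 = 2169.268288
V = π·2.25² × L = 15.904313 × 2169.268288 = 34500.721419

L=2169.268 V=34500.721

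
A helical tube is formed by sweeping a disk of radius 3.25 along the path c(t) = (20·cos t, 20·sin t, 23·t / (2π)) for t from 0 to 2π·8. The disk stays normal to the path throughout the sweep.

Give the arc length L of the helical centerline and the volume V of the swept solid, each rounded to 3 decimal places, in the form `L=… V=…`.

2πR = 2π·20 = 125.663706
per-turn = √(125.663706² + 23²) = √(15791.3670 + 529) = √16320.3670 = 127.751192
L = 8 × 127.751192 = 1022.009536
V = π·3.25² × L = 33.183072 × 1022.009536 = 33913.416414

L=1022.010 V=33913.416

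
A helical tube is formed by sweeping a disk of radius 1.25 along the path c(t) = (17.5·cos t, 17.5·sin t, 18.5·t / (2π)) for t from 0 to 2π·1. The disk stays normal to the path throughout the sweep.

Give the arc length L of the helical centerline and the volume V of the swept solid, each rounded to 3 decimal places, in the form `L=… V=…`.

L=111.501 V=547.330

2πR = 2π·17.5 = 109.955743
per-turn = √(109.955743² + 18.5²) = √(12090.2654 + 342.25) = √12432.5154 = 111.501190
L = 1 × 111.501190 = 111.501190
V = π·1.25² × L = 4.908739 × 111.501190 = 547.330187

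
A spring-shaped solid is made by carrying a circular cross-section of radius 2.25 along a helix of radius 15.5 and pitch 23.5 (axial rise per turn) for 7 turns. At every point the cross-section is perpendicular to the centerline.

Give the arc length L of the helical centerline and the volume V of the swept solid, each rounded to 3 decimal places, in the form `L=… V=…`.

L=701.292 V=11153.563

2πR = 2π·15.5 = 97.389372
per-turn = √(97.389372² + 23.5²) = √(9484.6898 + 552.25) = √10036.9398 = 100.184529
L = 7 × 100.184529 = 701.291702
V = π·2.25² × L = 15.904313 × 701.291702 = 11153.562603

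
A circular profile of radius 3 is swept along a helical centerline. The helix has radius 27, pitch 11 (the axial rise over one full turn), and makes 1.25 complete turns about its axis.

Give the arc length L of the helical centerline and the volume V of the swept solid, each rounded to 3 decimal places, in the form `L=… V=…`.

L=212.503 V=6008.376

2πR = 2π·27 = 169.646003
per-turn = √(169.646003² + 11²) = √(28779.7664 + 121) = √28900.7664 = 170.002254
L = 1.25 × 170.002254 = 212.502818
V = π·3² × L = 28.274334 × 212.502818 = 6008.375620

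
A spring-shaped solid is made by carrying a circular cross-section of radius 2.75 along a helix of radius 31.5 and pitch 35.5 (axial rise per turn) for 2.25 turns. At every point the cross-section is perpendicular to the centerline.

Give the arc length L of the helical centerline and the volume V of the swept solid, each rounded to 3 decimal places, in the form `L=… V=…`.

2πR = 2π·31.5 = 197.920337
per-turn = √(197.920337² + 35.5²) = √(39172.4599 + 1260.25) = √40432.7099 = 201.078865
L = 2.25 × 201.078865 = 452.427446
V = π·2.75² × L = 23.758294 × 452.427446 = 10748.904471

L=452.427 V=10748.904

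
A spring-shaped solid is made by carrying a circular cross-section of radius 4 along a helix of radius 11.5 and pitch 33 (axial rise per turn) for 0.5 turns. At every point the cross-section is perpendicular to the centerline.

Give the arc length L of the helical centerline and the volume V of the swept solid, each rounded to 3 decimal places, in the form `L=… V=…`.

L=39.718 V=1996.435

2πR = 2π·11.5 = 72.256631
per-turn = √(72.256631² + 33²) = √(5221.0207 + 1089) = √6310.0207 = 79.435639
L = 0.5 × 79.435639 = 39.717819
V = π·4² × L = 50.265482 × 39.717819 = 1996.435357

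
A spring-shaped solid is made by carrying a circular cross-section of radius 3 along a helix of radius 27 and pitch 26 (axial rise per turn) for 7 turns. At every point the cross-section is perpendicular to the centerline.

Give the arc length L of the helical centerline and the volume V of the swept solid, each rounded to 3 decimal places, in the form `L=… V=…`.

2πR = 2π·27 = 169.646003
per-turn = √(169.646003² + 26²) = √(28779.7664 + 676) = √29455.7664 = 171.626823
L = 7 × 171.626823 = 1201.387762
V = π·3² × L = 28.274334 × 1201.387762 = 33968.438712

L=1201.388 V=33968.439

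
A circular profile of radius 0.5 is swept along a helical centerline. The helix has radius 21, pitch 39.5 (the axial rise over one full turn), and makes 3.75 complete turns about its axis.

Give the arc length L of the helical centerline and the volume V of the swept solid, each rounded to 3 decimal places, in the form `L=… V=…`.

L=516.497 V=405.656

2πR = 2π·21 = 131.946891
per-turn = √(131.946891² + 39.5²) = √(17409.9822 + 1560.25) = √18970.2322 = 137.732466
L = 3.75 × 137.732466 = 516.496747
V = π·0.5² × L = 0.785398 × 516.496747 = 405.655597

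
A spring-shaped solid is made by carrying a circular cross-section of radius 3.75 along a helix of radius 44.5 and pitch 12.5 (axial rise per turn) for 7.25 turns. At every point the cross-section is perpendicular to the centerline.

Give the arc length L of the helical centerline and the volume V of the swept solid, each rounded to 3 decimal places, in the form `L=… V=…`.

L=2029.137 V=89644.545

2πR = 2π·44.5 = 279.601746
per-turn = √(279.601746² + 12.5²) = √(78177.1365 + 156.25) = √78333.3865 = 279.881022
L = 7.25 × 279.881022 = 2029.137409
V = π·3.75² × L = 44.178647 × 2029.137409 = 89644.544694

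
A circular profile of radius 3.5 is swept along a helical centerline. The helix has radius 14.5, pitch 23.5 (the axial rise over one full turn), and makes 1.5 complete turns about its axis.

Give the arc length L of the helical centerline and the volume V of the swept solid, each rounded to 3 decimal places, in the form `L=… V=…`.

L=141.132 V=5431.407

2πR = 2π·14.5 = 91.106187
per-turn = √(91.106187² + 23.5²) = √(8300.3373 + 552.25) = √8852.5873 = 94.088189
L = 1.5 × 94.088189 = 141.132283
V = π·3.5² × L = 38.484510 × 141.132283 = 5431.406774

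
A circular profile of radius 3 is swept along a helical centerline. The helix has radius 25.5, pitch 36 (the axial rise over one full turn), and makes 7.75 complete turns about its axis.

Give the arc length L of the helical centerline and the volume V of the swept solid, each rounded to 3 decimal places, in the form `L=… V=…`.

L=1272.673 V=35983.974

2πR = 2π·25.5 = 160.221225
per-turn = √(160.221225² + 36²) = √(25670.8410 + 1296) = √26966.8410 = 164.215837
L = 7.75 × 164.215837 = 1272.672735
V = π·3² × L = 28.274334 × 1272.672735 = 35983.973832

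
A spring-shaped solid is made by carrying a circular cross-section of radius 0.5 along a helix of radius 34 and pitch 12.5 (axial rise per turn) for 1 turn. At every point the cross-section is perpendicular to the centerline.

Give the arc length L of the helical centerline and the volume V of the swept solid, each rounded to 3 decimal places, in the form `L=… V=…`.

2πR = 2π·34 = 213.628300
per-turn = √(213.628300² + 12.5²) = √(45637.0508 + 156.25) = √45793.3008 = 213.993693
L = 1 × 213.993693 = 213.993693
V = π·0.5² × L = 0.785398 × 213.993693 = 168.070254

L=213.994 V=168.070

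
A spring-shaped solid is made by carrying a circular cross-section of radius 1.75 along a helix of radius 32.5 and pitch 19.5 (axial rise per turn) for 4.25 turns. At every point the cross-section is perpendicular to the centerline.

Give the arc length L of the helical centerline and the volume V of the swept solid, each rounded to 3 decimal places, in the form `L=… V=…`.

2πR = 2π·32.5 = 204.203522
per-turn = √(204.203522² + 19.5²) = √(41699.0786 + 380.25) = √42079.3286 = 205.132466
L = 4.25 × 205.132466 = 871.812980
V = π·1.75² × L = 9.621128 × 871.812980 = 8387.823842

L=871.813 V=8387.824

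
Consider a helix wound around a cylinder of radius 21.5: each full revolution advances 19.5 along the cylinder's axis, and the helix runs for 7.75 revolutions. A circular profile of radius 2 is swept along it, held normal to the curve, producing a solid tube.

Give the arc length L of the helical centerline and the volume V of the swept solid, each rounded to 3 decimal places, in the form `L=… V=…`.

L=1057.787 V=13292.543

2πR = 2π·21.5 = 135.088484
per-turn = √(135.088484² + 19.5²) = √(18248.8985 + 380.25) = √18629.1485 = 136.488639
L = 7.75 × 136.488639 = 1057.786951
V = π·2² × L = 12.566371 × 1057.786951 = 13292.542859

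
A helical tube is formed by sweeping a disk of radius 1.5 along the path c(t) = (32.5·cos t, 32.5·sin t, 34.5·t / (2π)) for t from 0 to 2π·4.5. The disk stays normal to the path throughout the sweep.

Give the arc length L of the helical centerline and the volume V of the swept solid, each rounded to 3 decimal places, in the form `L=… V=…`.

L=931.938 V=6587.483

2πR = 2π·32.5 = 204.203522
per-turn = √(204.203522² + 34.5²) = √(41699.0786 + 1190.25) = √42889.3286 = 207.097389
L = 4.5 × 207.097389 = 931.938251
V = π·1.5² × L = 7.068583 × 931.938251 = 6587.483318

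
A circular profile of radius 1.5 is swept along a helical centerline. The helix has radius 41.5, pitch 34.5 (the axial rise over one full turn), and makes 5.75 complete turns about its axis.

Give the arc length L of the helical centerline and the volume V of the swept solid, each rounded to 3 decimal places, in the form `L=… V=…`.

L=1512.392 V=10690.466

2πR = 2π·41.5 = 260.752190
per-turn = √(260.752190² + 34.5²) = √(67991.7047 + 1190.25) = √69181.9547 = 263.024628
L = 5.75 × 263.024628 = 1512.391609
V = π·1.5² × L = 7.068583 × 1512.391609 = 10690.466326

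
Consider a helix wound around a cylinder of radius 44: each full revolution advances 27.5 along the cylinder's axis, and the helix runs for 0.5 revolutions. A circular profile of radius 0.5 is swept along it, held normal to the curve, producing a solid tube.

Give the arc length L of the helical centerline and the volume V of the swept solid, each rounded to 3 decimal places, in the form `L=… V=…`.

L=138.912 V=109.101

2πR = 2π·44 = 276.460154
per-turn = √(276.460154² + 27.5²) = √(76430.2165 + 756.25) = √77186.4665 = 277.824525
L = 0.5 × 277.824525 = 138.912262
V = π·0.5² × L = 0.785398 × 138.912262 = 109.101436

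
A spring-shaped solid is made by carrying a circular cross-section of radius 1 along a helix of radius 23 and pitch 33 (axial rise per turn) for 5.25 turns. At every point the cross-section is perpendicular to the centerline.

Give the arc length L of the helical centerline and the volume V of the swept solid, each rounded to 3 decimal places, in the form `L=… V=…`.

2πR = 2π·23 = 144.513262
per-turn = √(144.513262² + 33²) = √(20884.0829 + 1089) = √21973.0829 = 148.233204
L = 5.25 × 148.233204 = 778.224324
V = π·1² × L = 3.141593 × 778.224324 = 2444.863818

L=778.224 V=2444.864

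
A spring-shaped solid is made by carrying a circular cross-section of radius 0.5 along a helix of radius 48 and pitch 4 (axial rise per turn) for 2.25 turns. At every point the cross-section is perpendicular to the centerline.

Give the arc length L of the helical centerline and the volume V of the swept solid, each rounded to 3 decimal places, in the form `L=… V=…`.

L=678.644 V=533.006

2πR = 2π·48 = 301.592895
per-turn = √(301.592895² + 4²) = √(90958.2742 + 16) = √90974.2742 = 301.619419
L = 2.25 × 301.619419 = 678.643694
V = π·0.5² × L = 0.785398 × 678.643694 = 533.005511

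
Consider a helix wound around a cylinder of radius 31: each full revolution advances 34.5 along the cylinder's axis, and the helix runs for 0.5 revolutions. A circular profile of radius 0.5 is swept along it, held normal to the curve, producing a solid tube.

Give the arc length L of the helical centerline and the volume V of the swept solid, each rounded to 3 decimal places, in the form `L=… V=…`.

L=98.905 V=77.680

2πR = 2π·31 = 194.778745
per-turn = √(194.778745² + 34.5²) = √(37938.7593 + 1190.25) = √39129.0093 = 197.810539
L = 0.5 × 197.810539 = 98.905269
V = π·0.5² × L = 0.785398 × 98.905269 = 77.680017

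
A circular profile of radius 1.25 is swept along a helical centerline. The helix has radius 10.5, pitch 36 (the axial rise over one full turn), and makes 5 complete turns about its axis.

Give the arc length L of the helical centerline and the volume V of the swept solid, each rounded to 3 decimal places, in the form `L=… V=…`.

L=375.782 V=1844.617

2πR = 2π·10.5 = 65.973446
per-turn = √(65.973446² + 36²) = √(4352.4955 + 1296) = √5648.4955 = 75.156474
L = 5 × 75.156474 = 375.782369
V = π·1.25² × L = 4.908739 × 375.782369 = 1844.617388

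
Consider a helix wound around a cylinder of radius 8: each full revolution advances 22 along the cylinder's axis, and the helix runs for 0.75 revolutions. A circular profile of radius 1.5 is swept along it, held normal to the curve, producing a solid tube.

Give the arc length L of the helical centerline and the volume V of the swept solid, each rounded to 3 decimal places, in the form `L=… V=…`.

L=41.152 V=290.885

2πR = 2π·8 = 50.265482
per-turn = √(50.265482² + 22²) = √(2526.6187 + 484) = √3010.6187 = 54.869105
L = 0.75 × 54.869105 = 41.151829
V = π·1.5² × L = 7.068583 × 41.151829 = 290.885139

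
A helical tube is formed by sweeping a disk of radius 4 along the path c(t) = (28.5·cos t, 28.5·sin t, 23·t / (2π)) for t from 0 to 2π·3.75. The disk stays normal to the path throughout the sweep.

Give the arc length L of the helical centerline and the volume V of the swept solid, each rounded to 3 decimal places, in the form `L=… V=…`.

2πR = 2π·28.5 = 179.070781
per-turn = √(179.070781² + 23²) = √(32066.3447 + 529) = √32595.3447 = 180.541809
L = 3.75 × 180.541809 = 677.031783
V = π·4² × L = 50.265482 × 677.031783 = 34031.329198

L=677.032 V=34031.329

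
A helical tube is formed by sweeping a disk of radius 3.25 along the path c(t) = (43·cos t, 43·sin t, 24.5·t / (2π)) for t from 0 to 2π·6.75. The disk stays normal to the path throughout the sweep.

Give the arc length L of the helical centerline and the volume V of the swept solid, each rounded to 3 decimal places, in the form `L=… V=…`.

L=1831.177 V=60764.092

2πR = 2π·43 = 270.176968
per-turn = √(270.176968² + 24.5²) = √(72995.5942 + 600.25) = √73595.8442 = 271.285540
L = 6.75 × 271.285540 = 1831.177394
V = π·3.25² × L = 33.183072 × 1831.177394 = 60764.092056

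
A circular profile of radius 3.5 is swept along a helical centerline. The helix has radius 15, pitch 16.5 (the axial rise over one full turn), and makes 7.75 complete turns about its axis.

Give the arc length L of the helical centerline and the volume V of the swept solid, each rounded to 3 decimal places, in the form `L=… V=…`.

L=741.529 V=28537.395

2πR = 2π·15 = 94.247780
per-turn = √(94.247780² + 16.5²) = √(8882.6440 + 272.25) = √9154.8940 = 95.681210
L = 7.75 × 95.681210 = 741.529378
V = π·3.5² × L = 38.484510 × 741.529378 = 28537.394770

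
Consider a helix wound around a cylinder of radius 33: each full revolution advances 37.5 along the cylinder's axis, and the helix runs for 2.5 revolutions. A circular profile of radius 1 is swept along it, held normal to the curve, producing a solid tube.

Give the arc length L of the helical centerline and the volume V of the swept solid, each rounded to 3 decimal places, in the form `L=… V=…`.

2πR = 2π·33 = 207.345115
per-turn = √(207.345115² + 37.5²) = √(42991.9968 + 1406.25) = √44398.2468 = 210.708915
L = 2.5 × 210.708915 = 526.772287
V = π·1² × L = 3.141593 × 526.772287 = 1654.903947

L=526.772 V=1654.904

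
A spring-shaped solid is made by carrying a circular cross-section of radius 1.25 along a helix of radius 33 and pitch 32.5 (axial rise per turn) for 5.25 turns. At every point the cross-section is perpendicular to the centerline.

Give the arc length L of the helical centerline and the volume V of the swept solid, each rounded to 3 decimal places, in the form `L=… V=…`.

L=1101.853 V=5408.708

2πR = 2π·33 = 207.345115
per-turn = √(207.345115² + 32.5²) = √(42991.9968 + 1056.25) = √44048.2468 = 209.876742
L = 5.25 × 209.876742 = 1101.852895
V = π·1.25² × L = 4.908739 × 1101.852895 = 5408.707749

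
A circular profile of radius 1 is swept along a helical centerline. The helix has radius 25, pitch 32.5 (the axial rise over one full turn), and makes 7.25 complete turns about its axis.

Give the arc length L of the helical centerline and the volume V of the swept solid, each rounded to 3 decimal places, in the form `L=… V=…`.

L=1162.947 V=3653.507

2πR = 2π·25 = 157.079633
per-turn = √(157.079633² + 32.5²) = √(24674.0110 + 1056.25) = √25730.2610 = 160.406549
L = 7.25 × 160.406549 = 1162.947481
V = π·1² × L = 3.141593 × 1162.947481 = 3653.507263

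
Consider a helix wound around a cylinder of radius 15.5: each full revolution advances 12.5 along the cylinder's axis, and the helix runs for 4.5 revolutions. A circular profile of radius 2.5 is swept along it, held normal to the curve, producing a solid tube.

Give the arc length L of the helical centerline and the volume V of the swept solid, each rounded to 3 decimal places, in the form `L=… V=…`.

L=441.847 V=8675.651

2πR = 2π·15.5 = 97.389372
per-turn = √(97.389372² + 12.5²) = √(9484.6898 + 156.25) = √9640.9398 = 98.188288
L = 4.5 × 98.188288 = 441.847294
V = π·2.5² × L = 19.634954 × 441.847294 = 8675.651338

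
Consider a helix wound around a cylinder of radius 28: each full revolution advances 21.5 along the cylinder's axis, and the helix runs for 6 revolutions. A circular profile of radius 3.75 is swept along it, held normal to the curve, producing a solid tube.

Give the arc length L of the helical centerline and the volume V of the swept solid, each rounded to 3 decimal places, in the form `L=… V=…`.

L=1063.428 V=46980.825

2πR = 2π·28 = 175.929189
per-turn = √(175.929189² + 21.5²) = √(30951.0794 + 462.25) = √31413.3294 = 177.238059
L = 6 × 177.238059 = 1063.428351
V = π·3.75² × L = 44.178647 × 1063.428351 = 46980.825416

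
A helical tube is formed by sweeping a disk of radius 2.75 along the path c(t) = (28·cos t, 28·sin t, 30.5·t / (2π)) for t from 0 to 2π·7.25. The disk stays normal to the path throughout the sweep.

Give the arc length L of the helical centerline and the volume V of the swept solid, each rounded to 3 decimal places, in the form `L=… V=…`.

L=1294.512 V=30755.407

2πR = 2π·28 = 175.929189
per-turn = √(175.929189² + 30.5²) = √(30951.0794 + 930.25) = √31881.3294 = 178.553436
L = 7.25 × 178.553436 = 1294.512409
V = π·2.75² × L = 23.758294 × 1294.512409 = 30755.406969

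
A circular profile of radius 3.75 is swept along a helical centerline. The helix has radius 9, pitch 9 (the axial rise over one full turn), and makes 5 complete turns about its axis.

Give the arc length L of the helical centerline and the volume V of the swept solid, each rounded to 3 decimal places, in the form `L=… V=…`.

L=286.302 V=12648.432

2πR = 2π·9 = 56.548668
per-turn = √(56.548668² + 9²) = √(3197.7518 + 81) = √3278.7518 = 57.260386
L = 5 × 57.260386 = 286.301931
V = π·3.75² × L = 44.178647 × 286.301931 = 12648.431853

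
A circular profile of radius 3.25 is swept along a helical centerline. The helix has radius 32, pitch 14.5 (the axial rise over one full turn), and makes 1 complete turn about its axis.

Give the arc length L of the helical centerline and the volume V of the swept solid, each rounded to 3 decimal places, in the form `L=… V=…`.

L=201.584 V=6689.180

2πR = 2π·32 = 201.061930
per-turn = √(201.061930² + 14.5²) = √(40425.8996 + 210.25) = √40636.1496 = 201.584101
L = 1 × 201.584101 = 201.584101
V = π·3.25² × L = 33.183072 × 201.584101 = 6689.179807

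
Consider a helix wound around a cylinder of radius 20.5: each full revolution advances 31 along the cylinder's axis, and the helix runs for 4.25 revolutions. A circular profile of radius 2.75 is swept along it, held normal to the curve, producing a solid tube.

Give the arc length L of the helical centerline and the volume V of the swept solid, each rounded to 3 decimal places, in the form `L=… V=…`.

2πR = 2π·20.5 = 128.805299
per-turn = √(128.805299² + 31²) = √(16590.8050 + 961) = √17551.8050 = 132.483225
L = 4.25 × 132.483225 = 563.053708
V = π·2.75² × L = 23.758294 × 563.053708 = 13377.195775

L=563.054 V=13377.196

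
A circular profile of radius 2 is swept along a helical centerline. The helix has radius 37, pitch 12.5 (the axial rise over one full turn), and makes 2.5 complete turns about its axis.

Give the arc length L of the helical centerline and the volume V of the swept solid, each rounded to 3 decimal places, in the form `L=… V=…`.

2πR = 2π·37 = 232.477856
per-turn = √(232.477856² + 12.5²) = √(54045.9537 + 156.25) = √54202.2037 = 232.813667
L = 2.5 × 232.813667 = 582.034168
V = π·2² × L = 12.566371 × 582.034168 = 7314.057070

L=582.034 V=7314.057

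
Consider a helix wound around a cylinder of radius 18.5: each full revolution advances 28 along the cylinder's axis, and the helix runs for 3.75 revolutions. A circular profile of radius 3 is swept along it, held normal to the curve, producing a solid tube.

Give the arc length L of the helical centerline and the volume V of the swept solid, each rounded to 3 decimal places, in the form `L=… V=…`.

L=448.364 V=12677.194

2πR = 2π·18.5 = 116.238928
per-turn = √(116.238928² + 28²) = √(13511.4884 + 784) = √14295.4884 = 119.563742
L = 3.75 × 119.563742 = 448.364033
V = π·3² × L = 28.274334 × 448.364033 = 12677.194366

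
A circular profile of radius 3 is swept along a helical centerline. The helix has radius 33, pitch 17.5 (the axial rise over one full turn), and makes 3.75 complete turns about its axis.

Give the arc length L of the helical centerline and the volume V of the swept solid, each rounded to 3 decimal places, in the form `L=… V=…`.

L=780.309 V=22062.707

2πR = 2π·33 = 207.345115
per-turn = √(207.345115² + 17.5²) = √(42991.9968 + 306.25) = √43298.2468 = 208.082308
L = 3.75 × 208.082308 = 780.308654
V = π·3² × L = 28.274334 × 780.308654 = 22062.707409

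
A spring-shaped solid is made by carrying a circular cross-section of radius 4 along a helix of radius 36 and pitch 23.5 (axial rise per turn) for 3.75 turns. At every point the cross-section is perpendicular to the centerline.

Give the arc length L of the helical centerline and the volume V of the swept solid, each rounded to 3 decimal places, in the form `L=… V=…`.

2πR = 2π·36 = 226.194671
per-turn = √(226.194671² + 23.5²) = √(51164.0292 + 552.25) = √51716.2792 = 227.412135
L = 3.75 × 227.412135 = 852.795507
V = π·4² × L = 50.265482 × 852.795507 = 42866.177588

L=852.796 V=42866.178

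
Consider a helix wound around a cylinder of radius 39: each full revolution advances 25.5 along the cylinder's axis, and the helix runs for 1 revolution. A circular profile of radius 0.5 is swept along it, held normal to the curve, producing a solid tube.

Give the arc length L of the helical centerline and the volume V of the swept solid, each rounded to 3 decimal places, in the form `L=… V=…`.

L=246.367 V=193.497

2πR = 2π·39 = 245.044227
per-turn = √(245.044227² + 25.5²) = √(60046.6732 + 650.25) = √60696.9232 = 246.367456
L = 1 × 246.367456 = 246.367456
V = π·0.5² × L = 0.785398 × 246.367456 = 193.496547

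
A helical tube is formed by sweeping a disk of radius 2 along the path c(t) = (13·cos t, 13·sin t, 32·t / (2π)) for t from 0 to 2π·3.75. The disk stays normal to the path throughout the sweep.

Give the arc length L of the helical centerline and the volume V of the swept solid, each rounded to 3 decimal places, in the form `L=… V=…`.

2πR = 2π·13 = 81.681409
per-turn = √(81.681409² + 32²) = √(6671.8526 + 1024) = √7695.8526 = 87.726009
L = 3.75 × 87.726009 = 328.972532
V = π·2² × L = 12.566371 × 328.972532 = 4133.990760

L=328.973 V=4133.991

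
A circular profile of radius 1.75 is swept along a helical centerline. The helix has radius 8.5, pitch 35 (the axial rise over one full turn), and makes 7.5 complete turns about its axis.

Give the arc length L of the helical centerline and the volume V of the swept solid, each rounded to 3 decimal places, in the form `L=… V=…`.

L=478.904 V=4607.596

2πR = 2π·8.5 = 53.407075
per-turn = √(53.407075² + 35²) = √(2852.3157 + 1225) = √4077.3157 = 63.853862
L = 7.5 × 63.853862 = 478.903964
V = π·1.75² × L = 9.621128 × 478.903964 = 4607.596097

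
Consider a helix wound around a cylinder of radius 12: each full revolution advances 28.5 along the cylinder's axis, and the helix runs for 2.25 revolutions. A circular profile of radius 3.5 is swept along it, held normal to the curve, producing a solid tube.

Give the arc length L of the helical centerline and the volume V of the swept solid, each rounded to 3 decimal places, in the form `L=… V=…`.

L=181.361 V=6979.586

2πR = 2π·12 = 75.398224
per-turn = √(75.398224² + 28.5²) = √(5684.8921 + 812.25) = √6497.1421 = 80.604852
L = 2.25 × 80.604852 = 181.360917
V = π·3.5² × L = 38.484510 × 181.360917 = 6979.586008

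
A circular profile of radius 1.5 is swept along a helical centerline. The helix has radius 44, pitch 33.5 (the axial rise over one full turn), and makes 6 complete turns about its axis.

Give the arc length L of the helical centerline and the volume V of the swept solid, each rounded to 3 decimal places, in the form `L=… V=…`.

L=1670.895 V=11810.858

2πR = 2π·44 = 276.460154
per-turn = √(276.460154² + 33.5²) = √(76430.2165 + 1122.25) = √77552.4665 = 278.482435
L = 6 × 278.482435 = 1670.894609
V = π·1.5² × L = 7.068583 × 1670.894609 = 11810.858012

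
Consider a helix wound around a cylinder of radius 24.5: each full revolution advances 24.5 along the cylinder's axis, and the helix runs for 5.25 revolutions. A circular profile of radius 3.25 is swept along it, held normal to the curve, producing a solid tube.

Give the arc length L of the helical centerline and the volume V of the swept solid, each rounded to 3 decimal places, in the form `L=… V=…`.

2πR = 2π·24.5 = 153.938040
per-turn = √(153.938040² + 24.5²) = √(23696.9202 + 600.25) = √24297.1702 = 155.875496
L = 5.25 × 155.875496 = 818.346353
V = π·3.25² × L = 33.183072 × 818.346353 = 27155.246268

L=818.346 V=27155.246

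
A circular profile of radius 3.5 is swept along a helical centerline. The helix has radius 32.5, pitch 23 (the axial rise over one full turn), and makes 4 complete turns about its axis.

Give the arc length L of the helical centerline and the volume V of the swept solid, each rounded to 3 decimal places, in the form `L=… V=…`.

L=821.979 V=31633.454

2πR = 2π·32.5 = 204.203522
per-turn = √(204.203522² + 23²) = √(41699.0786 + 529) = √42228.0786 = 205.494717
L = 4 × 205.494717 = 821.978867
V = π·3.5² × L = 38.484510 × 821.978867 = 31633.453926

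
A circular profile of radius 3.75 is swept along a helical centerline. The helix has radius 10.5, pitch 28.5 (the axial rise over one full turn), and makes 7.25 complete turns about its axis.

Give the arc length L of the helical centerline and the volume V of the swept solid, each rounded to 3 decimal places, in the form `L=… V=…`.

L=521.030 V=23018.387

2πR = 2π·10.5 = 65.973446
per-turn = √(65.973446² + 28.5²) = √(4352.4955 + 812.25) = √5164.7455 = 71.866164
L = 7.25 × 71.866164 = 521.029690
V = π·3.75² × L = 44.178647 × 521.029690 = 23018.386574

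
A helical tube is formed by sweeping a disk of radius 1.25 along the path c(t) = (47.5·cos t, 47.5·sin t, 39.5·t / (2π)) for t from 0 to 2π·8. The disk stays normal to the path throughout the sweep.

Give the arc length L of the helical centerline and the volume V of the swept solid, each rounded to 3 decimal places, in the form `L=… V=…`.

L=2408.431 V=11822.358

2πR = 2π·47.5 = 298.451302
per-turn = √(298.451302² + 39.5²) = √(89073.1797 + 1560.25) = √90633.4297 = 301.053865
L = 8 × 301.053865 = 2408.430921
V = π·1.25² × L = 4.908739 × 2408.430921 = 11822.357639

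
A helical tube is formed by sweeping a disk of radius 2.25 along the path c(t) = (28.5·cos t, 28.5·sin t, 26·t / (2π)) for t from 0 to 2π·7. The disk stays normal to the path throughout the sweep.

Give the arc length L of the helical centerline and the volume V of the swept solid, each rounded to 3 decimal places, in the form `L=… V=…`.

2πR = 2π·28.5 = 179.070781
per-turn = √(179.070781² + 26²) = √(32066.3447 + 676) = √32742.3447 = 180.948459
L = 7 × 180.948459 = 1266.639211
V = π·2.25² × L = 15.904313 × 1266.639211 = 20145.026224

L=1266.639 V=20145.026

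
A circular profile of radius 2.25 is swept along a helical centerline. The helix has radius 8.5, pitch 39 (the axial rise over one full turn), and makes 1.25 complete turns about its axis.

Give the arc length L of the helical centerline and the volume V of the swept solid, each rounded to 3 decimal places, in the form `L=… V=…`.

L=82.664 V=1314.711

2πR = 2π·8.5 = 53.407075
per-turn = √(53.407075² + 39²) = √(2852.3157 + 1521) = √4373.3157 = 66.131049
L = 1.25 × 66.131049 = 82.663812
V = π·2.25² × L = 15.904313 × 82.663812 = 1314.711117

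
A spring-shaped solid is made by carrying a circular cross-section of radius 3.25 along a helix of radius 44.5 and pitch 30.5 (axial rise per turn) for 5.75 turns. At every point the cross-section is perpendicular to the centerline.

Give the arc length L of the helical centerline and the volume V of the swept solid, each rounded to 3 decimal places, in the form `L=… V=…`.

2πR = 2π·44.5 = 279.601746
per-turn = √(279.601746² + 30.5²) = √(78177.1365 + 930.25) = √79107.3865 = 281.260354
L = 5.75 × 281.260354 = 1617.247033
V = π·3.25² × L = 33.183072 × 1617.247033 = 53665.225381

L=1617.247 V=53665.225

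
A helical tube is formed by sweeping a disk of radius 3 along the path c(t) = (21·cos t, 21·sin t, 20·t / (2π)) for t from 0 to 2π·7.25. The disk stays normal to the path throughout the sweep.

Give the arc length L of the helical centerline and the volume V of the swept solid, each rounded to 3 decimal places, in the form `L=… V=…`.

2πR = 2π·21 = 131.946891
per-turn = √(131.946891² + 20²) = √(17409.9822 + 400) = √17809.9822 = 133.454045
L = 7.25 × 133.454045 = 967.541827
V = π·3² × L = 28.274334 × 967.541827 = 27356.600669

L=967.542 V=27356.601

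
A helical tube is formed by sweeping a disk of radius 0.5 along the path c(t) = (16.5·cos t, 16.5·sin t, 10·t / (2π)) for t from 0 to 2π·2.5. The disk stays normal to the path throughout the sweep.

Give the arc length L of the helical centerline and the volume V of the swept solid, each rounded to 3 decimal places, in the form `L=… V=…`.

2πR = 2π·16.5 = 103.672558
per-turn = √(103.672558² + 10²) = √(10747.9992 + 100) = √10847.9992 = 104.153729
L = 2.5 × 104.153729 = 260.384322
V = π·0.5² × L = 0.785398 × 260.384322 = 204.505368

L=260.384 V=204.505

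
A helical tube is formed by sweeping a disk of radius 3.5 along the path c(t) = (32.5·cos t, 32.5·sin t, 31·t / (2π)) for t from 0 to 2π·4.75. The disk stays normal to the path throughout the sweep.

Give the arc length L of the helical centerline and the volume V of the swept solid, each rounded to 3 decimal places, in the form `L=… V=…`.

L=981.080 V=37756.384

2πR = 2π·32.5 = 204.203522
per-turn = √(204.203522² + 31²) = √(41699.0786 + 961) = √42660.0786 = 206.543164
L = 4.75 × 206.543164 = 981.080029
V = π·3.5² × L = 38.484510 × 981.080029 = 37756.384193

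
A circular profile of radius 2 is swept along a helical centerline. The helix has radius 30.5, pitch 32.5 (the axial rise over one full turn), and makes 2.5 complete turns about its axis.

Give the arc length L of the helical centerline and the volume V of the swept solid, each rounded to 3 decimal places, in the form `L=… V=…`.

L=485.934 V=6106.423

2πR = 2π·30.5 = 191.637152
per-turn = √(191.637152² + 32.5²) = √(36724.7980 + 1056.25) = √37781.0480 = 194.373475
L = 2.5 × 194.373475 = 485.933689
V = π·2² × L = 12.566371 × 485.933689 = 6106.422827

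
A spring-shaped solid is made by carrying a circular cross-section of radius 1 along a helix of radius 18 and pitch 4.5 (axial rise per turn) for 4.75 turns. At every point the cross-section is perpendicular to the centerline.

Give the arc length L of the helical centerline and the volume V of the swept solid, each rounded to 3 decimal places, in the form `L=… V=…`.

2πR = 2π·18 = 113.097336
per-turn = √(113.097336² + 4.5²) = √(12791.0073 + 20.25) = √12811.2573 = 113.186825
L = 4.75 × 113.186825 = 537.637418
V = π·1² × L = 3.141593 × 537.637418 = 1689.037762

L=537.637 V=1689.038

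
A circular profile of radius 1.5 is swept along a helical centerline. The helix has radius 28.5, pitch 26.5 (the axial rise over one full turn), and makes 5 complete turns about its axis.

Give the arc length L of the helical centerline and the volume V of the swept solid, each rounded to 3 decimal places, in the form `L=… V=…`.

L=905.105 V=6397.809

2πR = 2π·28.5 = 179.070781
per-turn = √(179.070781² + 26.5²) = √(32066.3447 + 702.25) = √32768.5947 = 181.020979
L = 5 × 181.020979 = 905.104893
V = π·1.5² × L = 7.068583 × 905.104893 = 6397.809486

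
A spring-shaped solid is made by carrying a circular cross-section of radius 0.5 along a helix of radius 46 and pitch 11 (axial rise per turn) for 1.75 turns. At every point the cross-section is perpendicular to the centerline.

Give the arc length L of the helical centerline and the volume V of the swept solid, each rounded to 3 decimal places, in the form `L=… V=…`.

L=506.163 V=397.539

2πR = 2π·46 = 289.026524
per-turn = √(289.026524² + 11²) = √(83536.3317 + 121) = √83657.3317 = 289.235772
L = 1.75 × 289.235772 = 506.162601
V = π·0.5² × L = 0.785398 × 506.162601 = 397.539177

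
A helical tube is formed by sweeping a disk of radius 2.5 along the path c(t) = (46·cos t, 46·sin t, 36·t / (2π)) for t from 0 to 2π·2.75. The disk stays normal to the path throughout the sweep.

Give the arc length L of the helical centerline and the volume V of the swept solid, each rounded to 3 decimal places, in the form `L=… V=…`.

L=800.965 V=15726.906

2πR = 2π·46 = 289.026524
per-turn = √(289.026524² + 36²) = √(83536.3317 + 1296) = √84832.3317 = 291.259904
L = 2.75 × 291.259904 = 800.964736
V = π·2.5² × L = 19.634954 × 800.964736 = 15726.905812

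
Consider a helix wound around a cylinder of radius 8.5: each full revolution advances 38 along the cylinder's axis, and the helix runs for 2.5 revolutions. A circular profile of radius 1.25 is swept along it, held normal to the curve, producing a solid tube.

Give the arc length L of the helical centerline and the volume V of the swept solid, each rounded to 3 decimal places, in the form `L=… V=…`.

2πR = 2π·8.5 = 53.407075
per-turn = √(53.407075² + 38²) = √(2852.3157 + 1444) = √4296.3157 = 65.546286
L = 2.5 × 65.546286 = 163.865716
V = π·1.25² × L = 4.908739 × 163.865716 = 804.373953

L=163.866 V=804.374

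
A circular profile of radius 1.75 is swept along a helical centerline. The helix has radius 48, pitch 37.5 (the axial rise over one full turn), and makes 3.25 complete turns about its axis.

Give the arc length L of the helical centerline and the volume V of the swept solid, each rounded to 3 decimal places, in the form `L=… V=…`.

2πR = 2π·48 = 301.592895
per-turn = √(301.592895² + 37.5²) = √(90958.2742 + 1406.25) = √92364.5242 = 303.915324
L = 3.25 × 303.915324 = 987.724803
V = π·1.75² × L = 9.621128 × 987.724803 = 9503.026266

L=987.725 V=9503.026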